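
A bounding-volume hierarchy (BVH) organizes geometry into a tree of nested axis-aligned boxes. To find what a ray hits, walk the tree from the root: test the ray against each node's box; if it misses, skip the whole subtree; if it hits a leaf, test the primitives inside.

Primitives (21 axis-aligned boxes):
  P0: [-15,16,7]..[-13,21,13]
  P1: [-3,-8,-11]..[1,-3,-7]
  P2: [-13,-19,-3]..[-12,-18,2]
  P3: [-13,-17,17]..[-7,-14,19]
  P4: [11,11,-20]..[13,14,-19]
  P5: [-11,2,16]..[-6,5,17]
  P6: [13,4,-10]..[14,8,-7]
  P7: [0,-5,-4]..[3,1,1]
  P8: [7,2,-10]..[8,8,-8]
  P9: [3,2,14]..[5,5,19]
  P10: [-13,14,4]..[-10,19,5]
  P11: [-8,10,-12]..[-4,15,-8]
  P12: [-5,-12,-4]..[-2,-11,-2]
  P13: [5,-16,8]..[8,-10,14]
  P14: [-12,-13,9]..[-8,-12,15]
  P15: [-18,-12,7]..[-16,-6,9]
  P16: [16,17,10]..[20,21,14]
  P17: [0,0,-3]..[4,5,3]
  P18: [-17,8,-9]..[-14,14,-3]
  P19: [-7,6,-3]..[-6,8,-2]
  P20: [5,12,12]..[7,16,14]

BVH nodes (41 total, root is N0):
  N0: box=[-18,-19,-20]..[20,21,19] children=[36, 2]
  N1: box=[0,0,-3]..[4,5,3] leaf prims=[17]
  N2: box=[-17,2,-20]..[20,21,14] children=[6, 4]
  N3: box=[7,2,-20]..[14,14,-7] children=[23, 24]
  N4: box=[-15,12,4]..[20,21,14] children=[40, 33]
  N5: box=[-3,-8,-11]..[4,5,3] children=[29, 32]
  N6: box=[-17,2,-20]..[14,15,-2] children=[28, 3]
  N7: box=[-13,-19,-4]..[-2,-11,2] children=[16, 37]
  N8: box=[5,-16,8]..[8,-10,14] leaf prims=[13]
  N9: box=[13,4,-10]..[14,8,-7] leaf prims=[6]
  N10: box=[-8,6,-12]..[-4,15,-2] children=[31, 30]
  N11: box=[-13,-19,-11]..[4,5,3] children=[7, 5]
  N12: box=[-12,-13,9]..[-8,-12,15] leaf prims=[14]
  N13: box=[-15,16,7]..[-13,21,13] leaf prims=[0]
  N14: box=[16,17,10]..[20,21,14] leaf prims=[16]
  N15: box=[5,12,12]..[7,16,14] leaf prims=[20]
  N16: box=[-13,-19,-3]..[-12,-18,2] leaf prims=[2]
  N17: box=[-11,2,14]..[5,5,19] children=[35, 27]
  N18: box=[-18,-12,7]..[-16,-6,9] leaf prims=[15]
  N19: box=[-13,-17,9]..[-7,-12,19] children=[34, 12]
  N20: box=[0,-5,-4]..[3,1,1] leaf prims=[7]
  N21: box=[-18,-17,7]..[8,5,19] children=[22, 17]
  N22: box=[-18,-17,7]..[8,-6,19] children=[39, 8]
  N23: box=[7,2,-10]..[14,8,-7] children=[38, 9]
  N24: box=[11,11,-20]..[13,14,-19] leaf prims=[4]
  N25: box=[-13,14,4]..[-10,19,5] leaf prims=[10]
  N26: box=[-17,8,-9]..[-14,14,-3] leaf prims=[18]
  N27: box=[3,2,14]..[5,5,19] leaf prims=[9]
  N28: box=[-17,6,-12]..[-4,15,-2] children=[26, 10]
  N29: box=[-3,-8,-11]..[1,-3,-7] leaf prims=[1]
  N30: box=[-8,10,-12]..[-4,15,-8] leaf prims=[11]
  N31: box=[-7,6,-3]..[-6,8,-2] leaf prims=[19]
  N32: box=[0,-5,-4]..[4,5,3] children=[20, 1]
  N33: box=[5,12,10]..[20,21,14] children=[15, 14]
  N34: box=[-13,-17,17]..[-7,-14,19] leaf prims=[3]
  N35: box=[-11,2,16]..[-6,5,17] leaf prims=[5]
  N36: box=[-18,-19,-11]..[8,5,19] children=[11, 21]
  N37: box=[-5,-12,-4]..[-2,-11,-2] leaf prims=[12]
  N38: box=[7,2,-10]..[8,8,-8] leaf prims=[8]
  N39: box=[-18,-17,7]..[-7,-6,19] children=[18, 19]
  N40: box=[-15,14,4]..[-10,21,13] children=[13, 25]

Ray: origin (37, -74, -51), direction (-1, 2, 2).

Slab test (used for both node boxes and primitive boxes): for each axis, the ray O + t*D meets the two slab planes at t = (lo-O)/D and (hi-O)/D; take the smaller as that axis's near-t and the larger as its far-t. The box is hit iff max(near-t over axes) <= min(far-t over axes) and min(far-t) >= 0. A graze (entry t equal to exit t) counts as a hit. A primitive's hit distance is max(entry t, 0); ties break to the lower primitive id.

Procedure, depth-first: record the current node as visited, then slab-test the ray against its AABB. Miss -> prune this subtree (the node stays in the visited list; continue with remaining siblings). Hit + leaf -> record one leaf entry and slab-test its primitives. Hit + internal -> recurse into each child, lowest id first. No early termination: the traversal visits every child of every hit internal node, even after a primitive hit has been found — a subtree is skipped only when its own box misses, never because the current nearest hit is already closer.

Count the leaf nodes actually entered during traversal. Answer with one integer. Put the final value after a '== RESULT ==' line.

Traverse from the root:
N0 x:[17,55] y:[55/2,95/2] z:[31/2,35] -> hit [55/2,35], descend [2, 36]
  N2 x:[17,54] y:[38,95/2] z:[31/2,65/2] -> miss, prune
  N36 x:[29,55] y:[55/2,79/2] z:[20,35] -> hit [29,35], descend [11, 21]
    N11 x:[33,50] y:[55/2,79/2] z:[20,27] -> miss, prune
    N21 x:[29,55] y:[57/2,79/2] z:[29,35] -> hit [29,35], descend [17, 22]
      N17 x:[32,48] y:[38,79/2] z:[65/2,35] -> miss, prune
      N22 x:[29,55] y:[57/2,34] z:[29,35] -> hit [29,34], descend [8, 39]
        N8 x:[29,32] y:[29,32] z:[59/2,65/2] -> hit [59/2,32] leaf, test {P13@t=59/2}
        N39 x:[44,55] y:[57/2,34] z:[29,35] -> miss, prune

Summary -> nodes [0, 2, 36, 11, 21, 17, 22, 8, 39]; box-tests=9; leaf-entries=1; first=P13

== RESULT ==
1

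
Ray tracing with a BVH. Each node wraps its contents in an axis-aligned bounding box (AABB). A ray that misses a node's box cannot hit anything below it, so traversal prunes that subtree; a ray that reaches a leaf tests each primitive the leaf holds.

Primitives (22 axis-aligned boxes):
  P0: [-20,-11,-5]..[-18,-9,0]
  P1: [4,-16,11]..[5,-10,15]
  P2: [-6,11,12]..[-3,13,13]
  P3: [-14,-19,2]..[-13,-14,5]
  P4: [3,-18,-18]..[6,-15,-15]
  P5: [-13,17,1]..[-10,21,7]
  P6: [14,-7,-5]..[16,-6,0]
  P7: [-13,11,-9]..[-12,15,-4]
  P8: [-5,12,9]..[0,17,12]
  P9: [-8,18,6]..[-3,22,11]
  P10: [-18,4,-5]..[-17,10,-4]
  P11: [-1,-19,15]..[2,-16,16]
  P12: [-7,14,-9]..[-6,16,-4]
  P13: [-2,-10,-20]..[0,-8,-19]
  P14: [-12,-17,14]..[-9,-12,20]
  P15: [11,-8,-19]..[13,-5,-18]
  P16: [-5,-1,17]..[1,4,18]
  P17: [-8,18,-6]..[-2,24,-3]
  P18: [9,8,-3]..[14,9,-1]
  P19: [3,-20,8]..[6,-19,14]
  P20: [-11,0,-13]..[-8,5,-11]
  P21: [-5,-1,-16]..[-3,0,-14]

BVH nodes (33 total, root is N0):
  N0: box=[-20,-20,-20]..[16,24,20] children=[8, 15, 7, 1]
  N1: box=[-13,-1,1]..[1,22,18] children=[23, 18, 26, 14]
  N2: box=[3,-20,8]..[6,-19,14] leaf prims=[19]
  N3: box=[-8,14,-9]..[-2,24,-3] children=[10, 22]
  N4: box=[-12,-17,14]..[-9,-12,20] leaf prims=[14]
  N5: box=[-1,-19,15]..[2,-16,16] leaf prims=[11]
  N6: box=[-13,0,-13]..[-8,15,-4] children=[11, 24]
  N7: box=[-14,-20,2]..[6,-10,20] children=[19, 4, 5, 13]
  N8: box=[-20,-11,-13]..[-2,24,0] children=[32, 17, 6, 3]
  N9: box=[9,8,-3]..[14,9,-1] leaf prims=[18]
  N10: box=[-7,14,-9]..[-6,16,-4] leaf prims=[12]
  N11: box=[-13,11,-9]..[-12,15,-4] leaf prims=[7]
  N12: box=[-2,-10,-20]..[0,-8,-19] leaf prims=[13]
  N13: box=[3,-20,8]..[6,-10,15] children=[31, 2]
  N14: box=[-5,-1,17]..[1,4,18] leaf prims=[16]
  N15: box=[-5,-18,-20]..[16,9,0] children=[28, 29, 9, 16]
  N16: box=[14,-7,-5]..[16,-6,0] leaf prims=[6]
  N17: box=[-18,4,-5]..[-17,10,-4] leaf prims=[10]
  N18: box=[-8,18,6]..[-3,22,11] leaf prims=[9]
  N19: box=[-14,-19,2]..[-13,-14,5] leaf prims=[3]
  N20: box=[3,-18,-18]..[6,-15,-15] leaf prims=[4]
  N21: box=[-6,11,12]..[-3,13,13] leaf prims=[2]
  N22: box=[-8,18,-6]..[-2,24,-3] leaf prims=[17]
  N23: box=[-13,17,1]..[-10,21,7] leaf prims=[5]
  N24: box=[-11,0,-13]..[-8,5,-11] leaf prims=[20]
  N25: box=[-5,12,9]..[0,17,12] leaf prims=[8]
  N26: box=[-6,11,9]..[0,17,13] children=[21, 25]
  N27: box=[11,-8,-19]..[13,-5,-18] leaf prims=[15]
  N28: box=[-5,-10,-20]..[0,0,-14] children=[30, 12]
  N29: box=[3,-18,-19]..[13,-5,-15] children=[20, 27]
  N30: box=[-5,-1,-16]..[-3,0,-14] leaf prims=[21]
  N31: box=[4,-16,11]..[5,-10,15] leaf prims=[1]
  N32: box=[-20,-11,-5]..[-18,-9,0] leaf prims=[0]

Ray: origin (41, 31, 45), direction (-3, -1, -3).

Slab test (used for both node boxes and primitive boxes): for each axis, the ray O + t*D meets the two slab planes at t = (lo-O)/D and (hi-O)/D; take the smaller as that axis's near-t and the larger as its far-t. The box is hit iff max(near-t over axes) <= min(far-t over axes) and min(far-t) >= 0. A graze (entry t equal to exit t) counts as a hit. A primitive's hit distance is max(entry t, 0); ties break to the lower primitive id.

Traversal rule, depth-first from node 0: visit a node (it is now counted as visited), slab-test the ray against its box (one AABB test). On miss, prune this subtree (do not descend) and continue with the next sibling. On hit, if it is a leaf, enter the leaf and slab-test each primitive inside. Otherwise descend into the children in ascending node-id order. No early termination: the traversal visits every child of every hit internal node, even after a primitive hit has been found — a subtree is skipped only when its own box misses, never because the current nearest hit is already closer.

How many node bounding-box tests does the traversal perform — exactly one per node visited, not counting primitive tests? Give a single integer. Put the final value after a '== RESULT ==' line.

Walk:
N0 x:[25/3,61/3] y:[7,51] z:[25/3,65/3] -> hit [25/3,61/3], descend [1, 7, 8, 15]
  N1 x:[40/3,18] y:[9,32] z:[9,44/3] -> hit [40/3,44/3], descend [14, 18, 23, 26]
    N14 x:[40/3,46/3] y:[27,32] z:[9,28/3] -> miss, prune
    N18 x:[44/3,49/3] y:[9,13] z:[34/3,13] -> miss, prune
    N23 x:[17,18] y:[10,14] z:[38/3,44/3] -> miss, prune
    N26 x:[41/3,47/3] y:[14,20] z:[32/3,12] -> miss, prune
  N7 x:[35/3,55/3] y:[41,51] z:[25/3,43/3] -> miss, prune
  N8 x:[43/3,61/3] y:[7,42] z:[15,58/3] -> hit [15,58/3], descend [3, 6, 17, 32]
    N3 x:[43/3,49/3] y:[7,17] z:[16,18] -> hit [16,49/3], descend [10, 22]
      N10 x:[47/3,16] y:[15,17] z:[49/3,18] -> miss, prune
      N22 x:[43/3,49/3] y:[7,13] z:[16,17] -> miss, prune
    N6 x:[49/3,18] y:[16,31] z:[49/3,58/3] -> hit [49/3,18], descend [11, 24]
      N11 x:[53/3,18] y:[16,20] z:[49/3,18] -> hit [53/3,18] leaf, test {P7@t=53/3}
      N24 x:[49/3,52/3] y:[26,31] z:[56/3,58/3] -> miss, prune
    N17 x:[58/3,59/3] y:[21,27] z:[49/3,50/3] -> miss, prune
    N32 x:[59/3,61/3] y:[40,42] z:[15,50/3] -> miss, prune
  N15 x:[25/3,46/3] y:[22,49] z:[15,65/3] -> miss, prune

Summary -> nodes [0, 1, 14, 18, 23, 26, 7, 8, 3, 10, 22, 6, 11, 24, 17, 32, 15]; box-tests=17; leaf-entries=1; first=P7

== RESULT ==
17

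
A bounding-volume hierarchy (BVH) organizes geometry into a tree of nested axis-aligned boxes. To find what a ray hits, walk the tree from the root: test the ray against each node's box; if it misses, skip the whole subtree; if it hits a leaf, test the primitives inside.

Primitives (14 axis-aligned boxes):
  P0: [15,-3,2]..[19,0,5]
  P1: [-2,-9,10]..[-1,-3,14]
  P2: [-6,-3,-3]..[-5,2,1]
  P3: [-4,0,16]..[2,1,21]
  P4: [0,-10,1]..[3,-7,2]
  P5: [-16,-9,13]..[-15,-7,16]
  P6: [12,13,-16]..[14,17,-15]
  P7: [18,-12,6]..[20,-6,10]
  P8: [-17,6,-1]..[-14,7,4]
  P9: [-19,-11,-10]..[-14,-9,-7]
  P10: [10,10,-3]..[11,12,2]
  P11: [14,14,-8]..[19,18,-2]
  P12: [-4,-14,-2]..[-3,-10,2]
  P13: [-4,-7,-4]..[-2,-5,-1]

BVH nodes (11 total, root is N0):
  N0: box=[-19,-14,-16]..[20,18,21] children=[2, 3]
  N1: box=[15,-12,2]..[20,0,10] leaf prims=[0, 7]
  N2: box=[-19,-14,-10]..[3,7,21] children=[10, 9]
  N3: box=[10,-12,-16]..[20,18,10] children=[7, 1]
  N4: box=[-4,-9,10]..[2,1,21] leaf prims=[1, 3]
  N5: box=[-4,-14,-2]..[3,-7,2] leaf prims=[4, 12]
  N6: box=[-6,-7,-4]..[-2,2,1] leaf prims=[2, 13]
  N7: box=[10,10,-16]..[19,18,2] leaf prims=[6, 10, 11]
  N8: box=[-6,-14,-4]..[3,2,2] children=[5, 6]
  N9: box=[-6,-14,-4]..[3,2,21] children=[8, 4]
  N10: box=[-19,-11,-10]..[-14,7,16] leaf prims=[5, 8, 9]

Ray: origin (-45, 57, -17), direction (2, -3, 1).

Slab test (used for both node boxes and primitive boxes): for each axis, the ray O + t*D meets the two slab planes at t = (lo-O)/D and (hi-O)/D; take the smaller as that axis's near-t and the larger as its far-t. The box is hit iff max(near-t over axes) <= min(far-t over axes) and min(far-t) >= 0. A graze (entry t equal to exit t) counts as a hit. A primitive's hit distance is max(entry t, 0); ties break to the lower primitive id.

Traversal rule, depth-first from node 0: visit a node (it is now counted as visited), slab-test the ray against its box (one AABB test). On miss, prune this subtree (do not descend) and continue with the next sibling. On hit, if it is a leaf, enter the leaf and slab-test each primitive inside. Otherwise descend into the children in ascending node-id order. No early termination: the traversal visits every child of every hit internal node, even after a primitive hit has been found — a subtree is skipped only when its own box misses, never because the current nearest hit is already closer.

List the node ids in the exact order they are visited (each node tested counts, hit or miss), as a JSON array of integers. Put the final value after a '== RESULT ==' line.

Traverse from the root:
N0 x:[13,65/2] y:[13,71/3] z:[1,38] -> hit [13,71/3], descend [2, 3]
  N2 x:[13,24] y:[50/3,71/3] z:[7,38] -> hit [50/3,71/3], descend [9, 10]
    N9 x:[39/2,24] y:[55/3,71/3] z:[13,38] -> hit [39/2,71/3], descend [4, 8]
      N4 x:[41/2,47/2] y:[56/3,22] z:[27,38] -> miss, prune
      N8 x:[39/2,24] y:[55/3,71/3] z:[13,19] -> miss, prune
    N10 x:[13,31/2] y:[50/3,68/3] z:[7,33] -> miss, prune
  N3 x:[55/2,65/2] y:[13,23] z:[1,27] -> miss, prune

7 AABB tests over nodes [0, 2, 9, 4, 8, 10, 3]; 0 leaves entered; closest miss.

== RESULT ==
[0, 2, 9, 4, 8, 10, 3]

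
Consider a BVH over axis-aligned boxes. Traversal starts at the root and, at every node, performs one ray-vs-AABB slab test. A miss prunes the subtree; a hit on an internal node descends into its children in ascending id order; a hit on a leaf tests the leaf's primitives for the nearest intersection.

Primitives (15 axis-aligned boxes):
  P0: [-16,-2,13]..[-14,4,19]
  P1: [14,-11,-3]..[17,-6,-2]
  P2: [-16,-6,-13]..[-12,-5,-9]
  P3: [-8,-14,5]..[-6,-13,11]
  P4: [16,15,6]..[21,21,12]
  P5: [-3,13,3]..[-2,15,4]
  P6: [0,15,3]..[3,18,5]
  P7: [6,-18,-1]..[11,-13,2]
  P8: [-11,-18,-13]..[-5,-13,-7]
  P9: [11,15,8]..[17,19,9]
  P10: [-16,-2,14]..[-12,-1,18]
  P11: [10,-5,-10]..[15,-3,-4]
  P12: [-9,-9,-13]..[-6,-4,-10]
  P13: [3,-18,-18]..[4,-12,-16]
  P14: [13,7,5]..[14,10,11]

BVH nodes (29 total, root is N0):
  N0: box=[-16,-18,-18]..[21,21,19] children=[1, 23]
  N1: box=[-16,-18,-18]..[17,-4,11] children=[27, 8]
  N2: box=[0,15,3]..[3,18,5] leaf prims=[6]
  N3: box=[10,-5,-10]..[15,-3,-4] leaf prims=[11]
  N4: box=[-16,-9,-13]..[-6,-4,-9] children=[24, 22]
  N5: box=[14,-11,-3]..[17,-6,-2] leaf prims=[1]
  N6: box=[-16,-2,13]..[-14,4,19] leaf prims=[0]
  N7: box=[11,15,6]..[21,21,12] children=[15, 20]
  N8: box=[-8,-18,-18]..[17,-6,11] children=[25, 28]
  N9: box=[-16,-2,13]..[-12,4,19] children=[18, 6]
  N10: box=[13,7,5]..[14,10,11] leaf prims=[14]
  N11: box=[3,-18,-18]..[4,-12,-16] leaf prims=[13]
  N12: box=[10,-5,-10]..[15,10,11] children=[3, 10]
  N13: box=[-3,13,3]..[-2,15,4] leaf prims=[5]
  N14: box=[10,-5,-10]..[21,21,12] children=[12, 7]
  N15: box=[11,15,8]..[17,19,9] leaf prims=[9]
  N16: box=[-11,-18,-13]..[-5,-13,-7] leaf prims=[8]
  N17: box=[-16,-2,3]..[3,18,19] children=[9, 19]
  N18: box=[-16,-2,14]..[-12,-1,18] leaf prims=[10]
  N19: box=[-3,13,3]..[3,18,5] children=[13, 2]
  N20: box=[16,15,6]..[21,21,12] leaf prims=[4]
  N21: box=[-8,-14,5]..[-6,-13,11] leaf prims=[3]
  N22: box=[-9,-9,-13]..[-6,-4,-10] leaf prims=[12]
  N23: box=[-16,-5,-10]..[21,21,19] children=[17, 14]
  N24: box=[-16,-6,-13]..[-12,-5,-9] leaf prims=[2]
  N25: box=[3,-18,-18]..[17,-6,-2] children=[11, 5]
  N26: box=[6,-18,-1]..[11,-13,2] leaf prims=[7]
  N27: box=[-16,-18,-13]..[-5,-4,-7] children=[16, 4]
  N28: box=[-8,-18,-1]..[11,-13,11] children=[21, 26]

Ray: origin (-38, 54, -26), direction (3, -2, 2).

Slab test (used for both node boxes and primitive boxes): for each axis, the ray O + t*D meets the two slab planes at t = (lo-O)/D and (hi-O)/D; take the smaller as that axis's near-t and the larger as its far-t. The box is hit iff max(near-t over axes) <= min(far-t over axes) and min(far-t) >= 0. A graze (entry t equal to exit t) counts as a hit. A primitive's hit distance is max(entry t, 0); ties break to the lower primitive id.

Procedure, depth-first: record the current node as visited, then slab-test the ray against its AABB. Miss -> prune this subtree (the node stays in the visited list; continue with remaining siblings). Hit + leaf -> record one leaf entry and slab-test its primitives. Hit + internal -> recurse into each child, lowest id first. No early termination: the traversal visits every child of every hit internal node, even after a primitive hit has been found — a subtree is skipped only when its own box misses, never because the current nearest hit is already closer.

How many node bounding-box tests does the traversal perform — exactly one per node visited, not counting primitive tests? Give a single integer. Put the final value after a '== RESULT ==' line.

Traverse from the root:
N0 x:[22/3,59/3] y:[33/2,36] z:[4,45/2] -> hit [33/2,59/3], descend [1, 23]
  N1 x:[22/3,55/3] y:[29,36] z:[4,37/2] -> miss, prune
  N23 x:[22/3,59/3] y:[33/2,59/2] z:[8,45/2] -> hit [33/2,59/3], descend [14, 17]
    N14 x:[16,59/3] y:[33/2,59/2] z:[8,19] -> hit [33/2,19], descend [7, 12]
      N7 x:[49/3,59/3] y:[33/2,39/2] z:[16,19] -> hit [33/2,19], descend [15, 20]
        N15 x:[49/3,55/3] y:[35/2,39/2] z:[17,35/2] -> hit [35/2,35/2] leaf, test {P9@t=35/2}
        N20 x:[18,59/3] y:[33/2,39/2] z:[16,19] -> hit [18,19] leaf, test {P4@t=18}
      N12 x:[16,53/3] y:[22,59/2] z:[8,37/2] -> miss, prune
    N17 x:[22/3,41/3] y:[18,28] z:[29/2,45/2] -> miss, prune

Visited [0, 1, 23, 14, 7, 15, 20, 12, 17]. Tests: 9 box, 2 leaf. Nearest: P9.

== RESULT ==
9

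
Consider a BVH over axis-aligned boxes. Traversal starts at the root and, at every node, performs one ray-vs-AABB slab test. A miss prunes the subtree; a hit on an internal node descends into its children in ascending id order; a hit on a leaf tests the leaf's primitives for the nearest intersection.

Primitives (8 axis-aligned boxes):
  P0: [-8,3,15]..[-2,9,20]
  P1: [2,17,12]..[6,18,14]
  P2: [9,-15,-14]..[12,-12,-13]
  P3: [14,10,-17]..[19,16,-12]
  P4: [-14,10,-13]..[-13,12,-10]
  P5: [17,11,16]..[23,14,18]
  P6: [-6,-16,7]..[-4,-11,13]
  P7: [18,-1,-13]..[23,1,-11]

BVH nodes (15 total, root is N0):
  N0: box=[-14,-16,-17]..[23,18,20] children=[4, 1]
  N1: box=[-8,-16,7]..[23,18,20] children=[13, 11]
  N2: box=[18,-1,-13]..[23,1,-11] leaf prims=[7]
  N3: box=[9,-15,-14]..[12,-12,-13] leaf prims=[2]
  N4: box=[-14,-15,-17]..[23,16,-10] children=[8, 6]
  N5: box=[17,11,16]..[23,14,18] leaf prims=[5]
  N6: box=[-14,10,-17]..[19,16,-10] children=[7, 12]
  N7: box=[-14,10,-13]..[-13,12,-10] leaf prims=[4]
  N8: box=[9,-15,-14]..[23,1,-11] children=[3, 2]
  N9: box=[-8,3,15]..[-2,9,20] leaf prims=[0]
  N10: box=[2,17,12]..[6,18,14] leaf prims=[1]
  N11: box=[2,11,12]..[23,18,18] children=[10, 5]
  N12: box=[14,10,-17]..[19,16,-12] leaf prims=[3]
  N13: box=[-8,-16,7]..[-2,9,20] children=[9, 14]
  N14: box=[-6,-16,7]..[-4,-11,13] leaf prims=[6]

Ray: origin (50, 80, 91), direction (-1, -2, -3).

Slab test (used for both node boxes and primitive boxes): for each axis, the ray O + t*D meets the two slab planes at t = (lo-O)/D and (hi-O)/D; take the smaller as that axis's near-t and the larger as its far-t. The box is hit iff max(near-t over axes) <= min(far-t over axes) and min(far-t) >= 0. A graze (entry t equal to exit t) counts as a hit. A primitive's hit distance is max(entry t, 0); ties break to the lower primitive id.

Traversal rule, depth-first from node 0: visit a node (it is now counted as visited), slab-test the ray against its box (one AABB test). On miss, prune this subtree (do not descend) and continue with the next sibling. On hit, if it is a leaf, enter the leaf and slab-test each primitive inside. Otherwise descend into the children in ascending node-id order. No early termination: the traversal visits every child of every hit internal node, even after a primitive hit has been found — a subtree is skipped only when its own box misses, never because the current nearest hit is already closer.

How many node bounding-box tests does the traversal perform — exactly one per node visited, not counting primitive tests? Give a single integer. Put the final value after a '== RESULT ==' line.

Walk:
N0 x:[27,64] y:[31,48] z:[71/3,36] -> hit [31,36], descend [1, 4]
  N1 x:[27,58] y:[31,48] z:[71/3,28] -> miss, prune
  N4 x:[27,64] y:[32,95/2] z:[101/3,36] -> hit [101/3,36], descend [6, 8]
    N6 x:[31,64] y:[32,35] z:[101/3,36] -> hit [101/3,35], descend [7, 12]
      N7 x:[63,64] y:[34,35] z:[101/3,104/3] -> miss, prune
      N12 x:[31,36] y:[32,35] z:[103/3,36] -> hit [103/3,35] leaf, test {P3@t=103/3}
    N8 x:[27,41] y:[79/2,95/2] z:[34,35] -> miss, prune

7 AABB tests over nodes [0, 1, 4, 6, 7, 12, 8]; 1 leaf entered; closest P3.

== RESULT ==
7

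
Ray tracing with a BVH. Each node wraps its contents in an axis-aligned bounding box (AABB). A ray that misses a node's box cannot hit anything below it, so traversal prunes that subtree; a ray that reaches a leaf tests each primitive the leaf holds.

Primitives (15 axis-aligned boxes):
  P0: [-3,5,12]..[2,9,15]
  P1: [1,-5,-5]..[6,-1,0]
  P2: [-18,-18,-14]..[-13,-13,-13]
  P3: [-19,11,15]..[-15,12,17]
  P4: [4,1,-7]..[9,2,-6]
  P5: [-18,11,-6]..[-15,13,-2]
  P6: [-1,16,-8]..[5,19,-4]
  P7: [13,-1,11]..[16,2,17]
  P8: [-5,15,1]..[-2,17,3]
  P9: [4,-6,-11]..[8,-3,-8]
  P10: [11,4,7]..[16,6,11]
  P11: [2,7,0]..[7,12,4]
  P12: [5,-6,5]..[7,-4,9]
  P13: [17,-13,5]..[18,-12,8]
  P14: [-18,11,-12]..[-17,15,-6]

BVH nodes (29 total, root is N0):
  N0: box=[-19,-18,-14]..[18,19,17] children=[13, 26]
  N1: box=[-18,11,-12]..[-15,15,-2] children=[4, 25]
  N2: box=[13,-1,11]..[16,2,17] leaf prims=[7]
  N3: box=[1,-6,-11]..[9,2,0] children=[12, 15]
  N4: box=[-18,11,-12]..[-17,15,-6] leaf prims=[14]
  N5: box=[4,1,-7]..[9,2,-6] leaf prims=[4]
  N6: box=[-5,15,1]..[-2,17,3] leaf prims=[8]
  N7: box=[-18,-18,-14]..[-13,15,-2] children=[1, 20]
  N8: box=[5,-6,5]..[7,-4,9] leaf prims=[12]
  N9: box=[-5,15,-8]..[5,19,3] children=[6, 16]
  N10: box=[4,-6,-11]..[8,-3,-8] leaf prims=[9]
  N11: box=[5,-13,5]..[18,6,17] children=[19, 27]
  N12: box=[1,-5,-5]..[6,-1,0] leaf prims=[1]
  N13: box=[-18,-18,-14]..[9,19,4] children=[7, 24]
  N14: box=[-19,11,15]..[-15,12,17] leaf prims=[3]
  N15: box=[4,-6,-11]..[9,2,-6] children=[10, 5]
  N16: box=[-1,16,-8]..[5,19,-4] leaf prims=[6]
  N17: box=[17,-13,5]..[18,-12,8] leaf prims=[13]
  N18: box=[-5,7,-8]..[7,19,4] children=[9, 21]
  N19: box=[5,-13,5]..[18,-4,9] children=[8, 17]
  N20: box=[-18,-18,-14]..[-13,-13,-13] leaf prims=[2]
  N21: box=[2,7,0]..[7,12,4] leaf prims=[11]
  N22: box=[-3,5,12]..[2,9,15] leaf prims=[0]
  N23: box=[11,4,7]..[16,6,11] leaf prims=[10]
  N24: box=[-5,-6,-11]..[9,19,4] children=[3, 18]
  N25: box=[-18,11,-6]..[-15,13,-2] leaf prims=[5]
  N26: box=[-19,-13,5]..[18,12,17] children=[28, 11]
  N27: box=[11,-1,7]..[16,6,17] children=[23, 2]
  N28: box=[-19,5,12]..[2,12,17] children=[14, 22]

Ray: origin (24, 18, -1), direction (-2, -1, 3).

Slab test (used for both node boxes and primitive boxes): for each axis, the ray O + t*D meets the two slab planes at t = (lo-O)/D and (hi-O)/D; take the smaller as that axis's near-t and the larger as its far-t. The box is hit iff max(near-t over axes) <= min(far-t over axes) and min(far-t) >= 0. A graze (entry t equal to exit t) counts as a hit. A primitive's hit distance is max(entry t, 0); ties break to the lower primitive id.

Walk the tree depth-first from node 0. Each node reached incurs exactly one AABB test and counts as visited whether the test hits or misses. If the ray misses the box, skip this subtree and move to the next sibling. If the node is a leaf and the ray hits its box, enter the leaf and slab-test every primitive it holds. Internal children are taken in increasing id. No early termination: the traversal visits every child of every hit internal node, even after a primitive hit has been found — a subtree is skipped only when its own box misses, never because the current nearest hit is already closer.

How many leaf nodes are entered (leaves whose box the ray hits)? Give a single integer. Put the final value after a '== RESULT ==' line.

Walk:
N0 x:[3,43/2] y:[-1,36] z:[-13/3,6] -> hit [3,6], descend [13, 26]
  N13 x:[15/2,21] y:[-1,36] z:[-13/3,5/3] -> miss, prune
  N26 x:[3,43/2] y:[6,31] z:[2,6] -> hit [6,6], descend [11, 28]
    N11 x:[3,19/2] y:[12,31] z:[2,6] -> miss, prune
    N28 x:[11,43/2] y:[6,13] z:[13/3,6] -> miss, prune

5 AABB tests over nodes [0, 13, 26, 11, 28]; 0 leaves entered; closest miss.

== RESULT ==
0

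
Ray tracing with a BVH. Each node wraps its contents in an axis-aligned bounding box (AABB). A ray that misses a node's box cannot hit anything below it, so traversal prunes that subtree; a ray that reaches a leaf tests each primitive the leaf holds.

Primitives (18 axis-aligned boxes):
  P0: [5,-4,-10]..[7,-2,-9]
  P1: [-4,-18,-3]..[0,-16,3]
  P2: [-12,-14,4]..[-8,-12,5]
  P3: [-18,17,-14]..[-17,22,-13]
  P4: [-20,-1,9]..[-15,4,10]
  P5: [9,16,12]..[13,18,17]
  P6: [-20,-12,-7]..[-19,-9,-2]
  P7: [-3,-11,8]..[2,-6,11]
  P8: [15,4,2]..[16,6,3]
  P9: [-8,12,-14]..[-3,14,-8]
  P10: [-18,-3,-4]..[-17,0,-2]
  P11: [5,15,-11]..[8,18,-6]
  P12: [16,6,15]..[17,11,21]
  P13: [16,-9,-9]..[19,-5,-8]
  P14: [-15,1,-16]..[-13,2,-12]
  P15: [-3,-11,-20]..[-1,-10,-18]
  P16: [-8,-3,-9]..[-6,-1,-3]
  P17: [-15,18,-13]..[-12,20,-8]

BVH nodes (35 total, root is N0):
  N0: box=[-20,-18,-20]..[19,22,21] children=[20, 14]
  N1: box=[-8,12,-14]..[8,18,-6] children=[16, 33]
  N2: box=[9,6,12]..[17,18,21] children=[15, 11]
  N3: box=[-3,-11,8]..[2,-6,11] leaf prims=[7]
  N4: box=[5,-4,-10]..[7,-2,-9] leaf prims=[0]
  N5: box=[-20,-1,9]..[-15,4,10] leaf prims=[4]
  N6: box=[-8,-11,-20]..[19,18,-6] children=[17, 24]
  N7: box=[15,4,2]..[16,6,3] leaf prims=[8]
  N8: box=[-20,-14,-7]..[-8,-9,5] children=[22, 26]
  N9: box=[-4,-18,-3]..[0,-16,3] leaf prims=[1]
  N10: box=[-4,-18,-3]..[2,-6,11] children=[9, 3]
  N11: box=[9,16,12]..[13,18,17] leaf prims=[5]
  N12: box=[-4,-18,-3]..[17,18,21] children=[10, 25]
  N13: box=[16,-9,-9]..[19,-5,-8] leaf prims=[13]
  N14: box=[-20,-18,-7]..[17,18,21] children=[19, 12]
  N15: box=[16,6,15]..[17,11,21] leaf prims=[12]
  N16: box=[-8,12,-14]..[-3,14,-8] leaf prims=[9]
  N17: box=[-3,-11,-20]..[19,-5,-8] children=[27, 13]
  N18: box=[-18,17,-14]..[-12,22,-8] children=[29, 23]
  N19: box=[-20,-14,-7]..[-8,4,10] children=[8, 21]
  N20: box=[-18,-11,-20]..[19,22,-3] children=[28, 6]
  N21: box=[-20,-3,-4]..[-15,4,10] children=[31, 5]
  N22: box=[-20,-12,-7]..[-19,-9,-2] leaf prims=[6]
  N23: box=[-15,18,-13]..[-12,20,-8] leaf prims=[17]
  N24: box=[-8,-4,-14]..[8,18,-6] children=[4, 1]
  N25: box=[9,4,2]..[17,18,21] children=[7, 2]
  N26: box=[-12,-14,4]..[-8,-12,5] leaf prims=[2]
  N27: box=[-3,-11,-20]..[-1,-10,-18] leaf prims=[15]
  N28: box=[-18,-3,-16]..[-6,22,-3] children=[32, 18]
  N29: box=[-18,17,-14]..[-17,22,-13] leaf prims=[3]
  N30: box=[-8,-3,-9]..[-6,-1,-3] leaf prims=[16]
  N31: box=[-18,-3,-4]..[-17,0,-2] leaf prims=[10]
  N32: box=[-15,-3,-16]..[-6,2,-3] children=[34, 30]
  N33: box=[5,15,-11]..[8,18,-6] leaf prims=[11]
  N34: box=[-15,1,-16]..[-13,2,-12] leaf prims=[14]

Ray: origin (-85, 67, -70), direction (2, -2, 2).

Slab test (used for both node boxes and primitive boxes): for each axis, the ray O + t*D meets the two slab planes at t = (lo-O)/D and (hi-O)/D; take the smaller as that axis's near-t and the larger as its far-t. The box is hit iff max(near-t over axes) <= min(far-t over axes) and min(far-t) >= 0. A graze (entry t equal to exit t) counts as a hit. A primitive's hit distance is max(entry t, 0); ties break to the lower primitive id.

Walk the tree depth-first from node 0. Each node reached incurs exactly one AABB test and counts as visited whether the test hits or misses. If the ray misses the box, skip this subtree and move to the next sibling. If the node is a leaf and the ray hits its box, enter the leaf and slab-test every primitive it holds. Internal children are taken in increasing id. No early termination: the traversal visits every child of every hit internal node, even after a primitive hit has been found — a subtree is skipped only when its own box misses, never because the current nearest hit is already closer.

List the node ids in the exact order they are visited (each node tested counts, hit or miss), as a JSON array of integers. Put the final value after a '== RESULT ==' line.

Trace the traversal:
N0 x:[65/2,52] y:[45/2,85/2] z:[25,91/2] -> hit [65/2,85/2], descend [14, 20]
  N14 x:[65/2,51] y:[49/2,85/2] z:[63/2,91/2] -> hit [65/2,85/2], descend [12, 19]
    N12 x:[81/2,51] y:[49/2,85/2] z:[67/2,91/2] -> hit [81/2,85/2], descend [10, 25]
      N10 x:[81/2,87/2] y:[73/2,85/2] z:[67/2,81/2] -> hit [81/2,81/2], descend [3, 9]
        N3 x:[41,87/2] y:[73/2,39] z:[39,81/2] -> miss, prune
        N9 x:[81/2,85/2] y:[83/2,85/2] z:[67/2,73/2] -> miss, prune
      N25 x:[47,51] y:[49/2,63/2] z:[36,91/2] -> miss, prune
    N19 x:[65/2,77/2] y:[63/2,81/2] z:[63/2,40] -> hit [65/2,77/2], descend [8, 21]
      N8 x:[65/2,77/2] y:[38,81/2] z:[63/2,75/2] -> miss, prune
      N21 x:[65/2,35] y:[63/2,35] z:[33,40] -> hit [33,35], descend [5, 31]
        N5 x:[65/2,35] y:[63/2,34] z:[79/2,40] -> miss, prune
        N31 x:[67/2,34] y:[67/2,35] z:[33,34] -> hit [67/2,34] leaf, test {P10@t=67/2}
  N20 x:[67/2,52] y:[45/2,39] z:[25,67/2] -> hit [67/2,67/2], descend [6, 28]
    N6 x:[77/2,52] y:[49/2,39] z:[25,32] -> miss, prune
    N28 x:[67/2,79/2] y:[45/2,35] z:[27,67/2] -> hit [67/2,67/2], descend [18, 32]
      N18 x:[67/2,73/2] y:[45/2,25] z:[28,31] -> miss, prune
      N32 x:[35,79/2] y:[65/2,35] z:[27,67/2] -> miss, prune

order=[0, 14, 12, 10, 3, 9, 25, 19, 8, 21, 5, 31, 20, 6, 28, 18, 32]  |boxes|=17  |leaves|=1  hit=P10

== RESULT ==
[0, 14, 12, 10, 3, 9, 25, 19, 8, 21, 5, 31, 20, 6, 28, 18, 32]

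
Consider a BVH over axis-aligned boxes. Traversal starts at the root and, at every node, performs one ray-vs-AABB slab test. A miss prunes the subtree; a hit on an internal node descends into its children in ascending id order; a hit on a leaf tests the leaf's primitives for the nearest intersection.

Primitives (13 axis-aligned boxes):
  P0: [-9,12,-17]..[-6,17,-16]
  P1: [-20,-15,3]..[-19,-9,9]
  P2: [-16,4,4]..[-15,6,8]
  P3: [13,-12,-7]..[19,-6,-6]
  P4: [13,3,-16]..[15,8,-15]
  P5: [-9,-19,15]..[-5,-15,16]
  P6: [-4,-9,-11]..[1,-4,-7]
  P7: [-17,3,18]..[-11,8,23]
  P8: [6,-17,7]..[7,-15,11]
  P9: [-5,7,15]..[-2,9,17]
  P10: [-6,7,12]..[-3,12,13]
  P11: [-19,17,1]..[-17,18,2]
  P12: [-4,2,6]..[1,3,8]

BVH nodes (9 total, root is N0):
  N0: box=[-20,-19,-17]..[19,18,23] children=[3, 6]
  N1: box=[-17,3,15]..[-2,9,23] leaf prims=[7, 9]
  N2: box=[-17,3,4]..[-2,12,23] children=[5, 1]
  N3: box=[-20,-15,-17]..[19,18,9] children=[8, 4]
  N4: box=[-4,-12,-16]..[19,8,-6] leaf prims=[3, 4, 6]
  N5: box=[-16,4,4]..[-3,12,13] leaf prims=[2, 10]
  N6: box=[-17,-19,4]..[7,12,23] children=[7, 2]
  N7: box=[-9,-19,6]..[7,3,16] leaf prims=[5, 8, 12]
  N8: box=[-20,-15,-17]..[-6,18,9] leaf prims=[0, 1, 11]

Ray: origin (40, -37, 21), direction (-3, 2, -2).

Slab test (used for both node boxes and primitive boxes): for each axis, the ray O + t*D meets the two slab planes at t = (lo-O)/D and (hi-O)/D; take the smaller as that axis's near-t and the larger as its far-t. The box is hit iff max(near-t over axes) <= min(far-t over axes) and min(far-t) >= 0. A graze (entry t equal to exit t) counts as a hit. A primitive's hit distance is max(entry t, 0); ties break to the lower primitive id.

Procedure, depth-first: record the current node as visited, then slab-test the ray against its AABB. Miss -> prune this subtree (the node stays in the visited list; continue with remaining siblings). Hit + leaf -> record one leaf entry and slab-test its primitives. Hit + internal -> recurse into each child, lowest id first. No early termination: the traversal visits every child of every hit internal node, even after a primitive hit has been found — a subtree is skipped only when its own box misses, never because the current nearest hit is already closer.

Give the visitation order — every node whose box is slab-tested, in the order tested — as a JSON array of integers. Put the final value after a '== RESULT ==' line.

Traverse from the root:
N0 x:[7,20] y:[9,55/2] z:[-1,19] -> hit [9,19], descend [3, 6]
  N3 x:[7,20] y:[11,55/2] z:[6,19] -> hit [11,19], descend [4, 8]
    N4 x:[7,44/3] y:[25/2,45/2] z:[27/2,37/2] -> hit [27/2,44/3] leaf, test {P3(miss), P4(miss), P6@t=14}
    N8 x:[46/3,20] y:[11,55/2] z:[6,19] -> hit [46/3,19] leaf, test {P0(miss), P1(miss), P11(miss)}
  N6 x:[11,19] y:[9,49/2] z:[-1,17/2] -> miss, prune

order=[0, 3, 4, 8, 6]  |boxes|=5  |leaves|=2  hit=P6

== RESULT ==
[0, 3, 4, 8, 6]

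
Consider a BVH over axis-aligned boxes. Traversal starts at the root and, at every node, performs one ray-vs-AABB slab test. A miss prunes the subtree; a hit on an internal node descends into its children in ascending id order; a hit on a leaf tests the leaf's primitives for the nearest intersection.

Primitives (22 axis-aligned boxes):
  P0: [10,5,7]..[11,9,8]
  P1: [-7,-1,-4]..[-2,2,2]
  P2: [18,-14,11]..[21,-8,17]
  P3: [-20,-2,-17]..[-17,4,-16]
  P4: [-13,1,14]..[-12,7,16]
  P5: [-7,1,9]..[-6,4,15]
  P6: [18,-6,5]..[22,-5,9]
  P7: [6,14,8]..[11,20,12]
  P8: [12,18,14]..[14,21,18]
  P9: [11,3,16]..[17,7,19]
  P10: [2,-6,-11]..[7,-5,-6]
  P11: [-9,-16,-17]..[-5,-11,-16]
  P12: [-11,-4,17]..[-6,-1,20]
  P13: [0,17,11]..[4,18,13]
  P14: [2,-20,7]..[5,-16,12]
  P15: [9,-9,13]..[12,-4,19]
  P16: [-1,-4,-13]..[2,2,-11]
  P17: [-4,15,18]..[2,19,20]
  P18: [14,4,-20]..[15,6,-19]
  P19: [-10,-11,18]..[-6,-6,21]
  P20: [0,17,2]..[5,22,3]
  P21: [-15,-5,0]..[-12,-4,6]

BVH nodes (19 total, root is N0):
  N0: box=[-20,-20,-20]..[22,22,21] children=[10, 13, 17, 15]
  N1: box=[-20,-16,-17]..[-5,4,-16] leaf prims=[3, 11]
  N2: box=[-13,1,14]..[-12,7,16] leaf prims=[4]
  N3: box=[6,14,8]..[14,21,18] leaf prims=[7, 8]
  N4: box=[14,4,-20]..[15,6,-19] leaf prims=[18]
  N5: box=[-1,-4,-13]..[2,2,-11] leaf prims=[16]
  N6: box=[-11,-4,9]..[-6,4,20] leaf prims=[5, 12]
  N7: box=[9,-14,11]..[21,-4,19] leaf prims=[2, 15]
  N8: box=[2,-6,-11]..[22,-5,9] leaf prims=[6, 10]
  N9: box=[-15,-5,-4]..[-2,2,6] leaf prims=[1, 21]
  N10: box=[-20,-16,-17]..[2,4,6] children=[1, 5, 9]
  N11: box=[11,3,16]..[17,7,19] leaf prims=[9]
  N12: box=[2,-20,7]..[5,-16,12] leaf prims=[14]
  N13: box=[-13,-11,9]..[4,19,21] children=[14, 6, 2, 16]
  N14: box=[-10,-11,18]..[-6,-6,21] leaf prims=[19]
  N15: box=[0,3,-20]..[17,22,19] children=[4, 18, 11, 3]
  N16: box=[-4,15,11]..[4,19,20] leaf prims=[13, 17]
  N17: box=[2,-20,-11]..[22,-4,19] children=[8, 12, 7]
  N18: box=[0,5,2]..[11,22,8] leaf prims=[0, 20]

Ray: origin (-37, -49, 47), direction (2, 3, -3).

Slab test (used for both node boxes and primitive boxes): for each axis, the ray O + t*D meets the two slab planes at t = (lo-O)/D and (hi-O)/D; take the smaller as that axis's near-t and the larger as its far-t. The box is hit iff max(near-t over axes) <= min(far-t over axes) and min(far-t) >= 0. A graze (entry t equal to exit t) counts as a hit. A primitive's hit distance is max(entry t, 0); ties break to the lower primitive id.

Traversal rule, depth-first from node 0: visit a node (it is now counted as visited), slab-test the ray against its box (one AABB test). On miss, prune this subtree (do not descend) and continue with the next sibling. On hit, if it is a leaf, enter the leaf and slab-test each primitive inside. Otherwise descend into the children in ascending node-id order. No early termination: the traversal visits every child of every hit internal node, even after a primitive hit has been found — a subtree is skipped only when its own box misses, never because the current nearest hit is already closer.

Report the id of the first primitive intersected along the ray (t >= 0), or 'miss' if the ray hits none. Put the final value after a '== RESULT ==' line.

Trace the traversal:
N0 x:[17/2,59/2] y:[29/3,71/3] z:[26/3,67/3] -> hit [29/3,67/3], descend [10, 13, 15, 17]
  N10 x:[17/2,39/2] y:[11,53/3] z:[41/3,64/3] -> hit [41/3,53/3], descend [1, 5, 9]
    N1 x:[17/2,16] y:[11,53/3] z:[21,64/3] -> miss, prune
    N5 x:[18,39/2] y:[15,17] z:[58/3,20] -> miss, prune
    N9 x:[11,35/2] y:[44/3,17] z:[41/3,17] -> hit [44/3,17] leaf, test {P1@t=16, P21(miss)}
  N13 x:[12,41/2] y:[38/3,68/3] z:[26/3,38/3] -> hit [38/3,38/3], descend [2, 6, 14, 16]
    N2 x:[12,25/2] y:[50/3,56/3] z:[31/3,11] -> miss, prune
    N6 x:[13,31/2] y:[15,53/3] z:[9,38/3] -> miss, prune
    N14 x:[27/2,31/2] y:[38/3,43/3] z:[26/3,29/3] -> miss, prune
    N16 x:[33/2,41/2] y:[64/3,68/3] z:[9,12] -> miss, prune
  N15 x:[37/2,27] y:[52/3,71/3] z:[28/3,67/3] -> hit [37/2,67/3], descend [3, 4, 11, 18]
    N3 x:[43/2,51/2] y:[21,70/3] z:[29/3,13] -> miss, prune
    N4 x:[51/2,26] y:[53/3,55/3] z:[22,67/3] -> miss, prune
    N11 x:[24,27] y:[52/3,56/3] z:[28/3,31/3] -> miss, prune
    N18 x:[37/2,24] y:[18,71/3] z:[13,15] -> miss, prune
  N17 x:[39/2,59/2] y:[29/3,15] z:[28/3,58/3] -> miss, prune

Visited [0, 10, 1, 5, 9, 13, 2, 6, 14, 16, 15, 3, 4, 11, 18, 17]. Tests: 16 box, 1 leaf. Nearest: P1.

== RESULT ==
1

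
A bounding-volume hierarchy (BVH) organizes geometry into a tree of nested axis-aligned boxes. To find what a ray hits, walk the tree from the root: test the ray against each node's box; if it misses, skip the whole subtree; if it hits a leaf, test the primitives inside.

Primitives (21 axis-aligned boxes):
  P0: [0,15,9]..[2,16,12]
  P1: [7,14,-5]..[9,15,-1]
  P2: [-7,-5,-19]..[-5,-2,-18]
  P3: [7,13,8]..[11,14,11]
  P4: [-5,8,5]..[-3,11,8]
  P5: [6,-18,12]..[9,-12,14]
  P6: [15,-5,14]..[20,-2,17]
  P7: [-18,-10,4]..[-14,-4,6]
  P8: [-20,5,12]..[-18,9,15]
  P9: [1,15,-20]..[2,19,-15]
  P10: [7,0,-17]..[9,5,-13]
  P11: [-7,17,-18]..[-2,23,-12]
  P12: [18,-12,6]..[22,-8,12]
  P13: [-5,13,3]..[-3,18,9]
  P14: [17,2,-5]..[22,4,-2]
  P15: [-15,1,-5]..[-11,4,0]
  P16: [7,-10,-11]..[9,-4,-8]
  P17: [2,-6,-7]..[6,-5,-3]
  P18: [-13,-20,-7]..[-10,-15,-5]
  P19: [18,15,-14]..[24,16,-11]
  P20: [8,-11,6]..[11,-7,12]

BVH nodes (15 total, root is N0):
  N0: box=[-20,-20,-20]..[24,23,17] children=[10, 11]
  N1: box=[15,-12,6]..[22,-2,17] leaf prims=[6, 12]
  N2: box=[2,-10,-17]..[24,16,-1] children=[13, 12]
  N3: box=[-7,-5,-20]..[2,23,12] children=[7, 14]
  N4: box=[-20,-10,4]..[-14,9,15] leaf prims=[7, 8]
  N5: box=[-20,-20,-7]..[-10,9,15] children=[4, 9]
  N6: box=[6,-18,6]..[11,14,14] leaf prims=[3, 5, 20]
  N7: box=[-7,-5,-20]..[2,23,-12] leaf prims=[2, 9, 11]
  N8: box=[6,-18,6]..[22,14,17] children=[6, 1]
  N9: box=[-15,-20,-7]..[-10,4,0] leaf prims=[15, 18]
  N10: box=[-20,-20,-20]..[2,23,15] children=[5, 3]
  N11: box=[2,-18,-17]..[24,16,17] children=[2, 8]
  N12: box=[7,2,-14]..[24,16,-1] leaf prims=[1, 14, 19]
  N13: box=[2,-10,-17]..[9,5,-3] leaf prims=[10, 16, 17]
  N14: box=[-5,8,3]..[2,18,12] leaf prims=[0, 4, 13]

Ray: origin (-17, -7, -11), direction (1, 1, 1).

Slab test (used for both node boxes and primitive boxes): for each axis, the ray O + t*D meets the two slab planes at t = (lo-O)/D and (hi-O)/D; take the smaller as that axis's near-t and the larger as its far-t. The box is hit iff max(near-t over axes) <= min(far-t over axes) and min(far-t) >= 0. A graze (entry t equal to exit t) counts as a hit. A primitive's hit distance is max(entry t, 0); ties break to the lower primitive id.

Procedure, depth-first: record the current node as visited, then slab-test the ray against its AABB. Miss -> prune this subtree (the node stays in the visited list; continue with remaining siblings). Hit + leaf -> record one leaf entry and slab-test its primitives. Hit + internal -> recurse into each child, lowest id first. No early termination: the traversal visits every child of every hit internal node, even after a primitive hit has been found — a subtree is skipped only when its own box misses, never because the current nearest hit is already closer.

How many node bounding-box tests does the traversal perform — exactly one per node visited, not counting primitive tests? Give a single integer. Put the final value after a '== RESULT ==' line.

Walk:
N0 x:[-3,41] y:[-13,30] z:[-9,28] -> hit [-3,28], descend [10, 11]
  N10 x:[-3,19] y:[-13,30] z:[-9,26] -> hit [-3,19], descend [3, 5]
    N3 x:[10,19] y:[2,30] z:[-9,23] -> hit [10,19], descend [7, 14]
      N7 x:[10,19] y:[2,30] z:[-9,-1] -> miss, prune
      N14 x:[12,19] y:[15,25] z:[14,23] -> hit [15,19] leaf, test {P0(miss), P4(miss), P13(miss)}
    N5 x:[-3,7] y:[-13,16] z:[4,26] -> hit [4,7], descend [4, 9]
      N4 x:[-3,3] y:[-3,16] z:[15,26] -> miss, prune
      N9 x:[2,7] y:[-13,11] z:[4,11] -> hit [4,7] leaf, test {P15(miss), P18(miss)}
  N11 x:[19,41] y:[-11,23] z:[-6,28] -> hit [19,23], descend [2, 8]
    N2 x:[19,41] y:[-3,23] z:[-6,10] -> miss, prune
    N8 x:[23,39] y:[-11,21] z:[17,28] -> miss, prune

order=[0, 10, 3, 7, 14, 5, 4, 9, 11, 2, 8]  |boxes|=11  |leaves|=2  hit=miss

== RESULT ==
11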